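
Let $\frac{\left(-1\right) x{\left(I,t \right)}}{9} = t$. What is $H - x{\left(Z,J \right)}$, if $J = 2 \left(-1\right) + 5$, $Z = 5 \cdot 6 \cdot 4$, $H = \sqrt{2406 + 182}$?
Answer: $27 + 2 \sqrt{647} \approx 77.872$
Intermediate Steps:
$H = 2 \sqrt{647}$ ($H = \sqrt{2588} = 2 \sqrt{647} \approx 50.872$)
$Z = 120$ ($Z = 30 \cdot 4 = 120$)
$J = 3$ ($J = -2 + 5 = 3$)
$x{\left(I,t \right)} = - 9 t$
$H - x{\left(Z,J \right)} = 2 \sqrt{647} - \left(-9\right) 3 = 2 \sqrt{647} - -27 = 2 \sqrt{647} + 27 = 27 + 2 \sqrt{647}$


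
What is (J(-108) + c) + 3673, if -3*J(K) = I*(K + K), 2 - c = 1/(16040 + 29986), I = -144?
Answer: -308052019/46026 ≈ -6693.0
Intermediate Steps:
c = 92051/46026 (c = 2 - 1/(16040 + 29986) = 2 - 1/46026 = 92051/46026 ≈ 2.0000)
J(K) = 96*K (J(K) = -(-48)*(K + K) = -(-48)*2*K = -(-96)*K = 96*K)
(J(-108) + c) + 3673 = (96*(-108) + 92051/46026) + 3673 = (-10368 + 92051/46026) + 3673 = -477105517/46026 + 3673 = -308052019/46026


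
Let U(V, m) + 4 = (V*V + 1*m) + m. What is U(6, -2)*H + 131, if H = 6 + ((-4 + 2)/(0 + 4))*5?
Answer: 229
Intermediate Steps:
H = 7/2 (H = 6 - 2/4*5 = 6 - 2*¼*5 = 6 - ½*5 = 6 - 5/2 = 7/2 ≈ 3.5000)
U(V, m) = -4 + V² + 2*m (U(V, m) = -4 + ((V*V + 1*m) + m) = -4 + ((V² + m) + m) = -4 + ((m + V²) + m) = -4 + (V² + 2*m) = -4 + V² + 2*m)
U(6, -2)*H + 131 = (-4 + 6² + 2*(-2))*(7/2) + 131 = (-4 + 36 - 4)*(7/2) + 131 = 28*(7/2) + 131 = 98 + 131 = 229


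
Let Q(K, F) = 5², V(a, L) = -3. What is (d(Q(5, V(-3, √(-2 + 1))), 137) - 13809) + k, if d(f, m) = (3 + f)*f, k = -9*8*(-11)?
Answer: -12317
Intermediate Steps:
Q(K, F) = 25
k = 792 (k = -72*(-11) = 792)
d(f, m) = f*(3 + f)
(d(Q(5, V(-3, √(-2 + 1))), 137) - 13809) + k = (25*(3 + 25) - 13809) + 792 = (25*28 - 13809) + 792 = (700 - 13809) + 792 = -13109 + 792 = -12317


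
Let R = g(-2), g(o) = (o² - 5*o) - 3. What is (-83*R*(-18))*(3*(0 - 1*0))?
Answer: 0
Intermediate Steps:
g(o) = -3 + o² - 5*o
R = 11 (R = -3 + (-2)² - 5*(-2) = -3 + 4 + 10 = 11)
(-83*R*(-18))*(3*(0 - 1*0)) = (-913*(-18))*(3*(0 - 1*0)) = (-83*(-198))*(3*(0 + 0)) = 16434*(3*0) = 16434*0 = 0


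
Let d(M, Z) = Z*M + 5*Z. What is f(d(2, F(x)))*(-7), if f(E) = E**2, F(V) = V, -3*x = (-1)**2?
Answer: -343/9 ≈ -38.111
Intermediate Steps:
x = -1/3 (x = -1/3*(-1)**2 = -1/3*1 = -1/3 ≈ -0.33333)
d(M, Z) = 5*Z + M*Z (d(M, Z) = M*Z + 5*Z = 5*Z + M*Z)
f(d(2, F(x)))*(-7) = (-(5 + 2)/3)**2*(-7) = (-1/3*7)**2*(-7) = (-7/3)**2*(-7) = (49/9)*(-7) = -343/9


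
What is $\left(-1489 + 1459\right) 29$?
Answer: $-870$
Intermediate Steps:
$\left(-1489 + 1459\right) 29 = \left(-30\right) 29 = -870$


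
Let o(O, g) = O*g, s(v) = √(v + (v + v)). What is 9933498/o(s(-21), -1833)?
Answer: 1103722*I*√7/4277 ≈ 682.76*I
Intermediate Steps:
s(v) = √3*√v (s(v) = √(v + 2*v) = √(3*v) = √3*√v)
9933498/o(s(-21), -1833) = 9933498/(((√3*√(-21))*(-1833))) = 9933498/(((√3*(I*√21))*(-1833))) = 9933498/(((3*I*√7)*(-1833))) = 9933498/((-5499*I*√7)) = 9933498*(I*√7/38493) = 1103722*I*√7/4277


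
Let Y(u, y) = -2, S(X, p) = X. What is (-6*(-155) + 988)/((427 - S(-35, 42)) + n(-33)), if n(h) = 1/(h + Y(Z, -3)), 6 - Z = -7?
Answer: 67130/16169 ≈ 4.1518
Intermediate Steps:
Z = 13 (Z = 6 - 1*(-7) = 6 + 7 = 13)
n(h) = 1/(-2 + h) (n(h) = 1/(h - 2) = 1/(-2 + h))
(-6*(-155) + 988)/((427 - S(-35, 42)) + n(-33)) = (-6*(-155) + 988)/((427 - 1*(-35)) + 1/(-2 - 33)) = (930 + 988)/((427 + 35) + 1/(-35)) = 1918/(462 - 1/35) = 1918/(16169/35) = 1918*(35/16169) = 67130/16169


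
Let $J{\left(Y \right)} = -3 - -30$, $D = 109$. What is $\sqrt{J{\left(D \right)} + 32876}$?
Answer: $\sqrt{32903} \approx 181.39$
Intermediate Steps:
$J{\left(Y \right)} = 27$ ($J{\left(Y \right)} = -3 + 30 = 27$)
$\sqrt{J{\left(D \right)} + 32876} = \sqrt{27 + 32876} = \sqrt{32903}$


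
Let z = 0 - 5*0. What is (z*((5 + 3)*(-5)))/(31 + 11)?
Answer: 0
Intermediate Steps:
z = 0 (z = 0 + 0 = 0)
(z*((5 + 3)*(-5)))/(31 + 11) = (0*((5 + 3)*(-5)))/(31 + 11) = (0*(8*(-5)))/42 = (0*(-40))*(1/42) = 0*(1/42) = 0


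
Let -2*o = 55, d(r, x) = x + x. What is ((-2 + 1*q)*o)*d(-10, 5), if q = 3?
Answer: -275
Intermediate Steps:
d(r, x) = 2*x
o = -55/2 (o = -½*55 = -55/2 ≈ -27.500)
((-2 + 1*q)*o)*d(-10, 5) = ((-2 + 1*3)*(-55/2))*(2*5) = ((-2 + 3)*(-55/2))*10 = (1*(-55/2))*10 = -55/2*10 = -275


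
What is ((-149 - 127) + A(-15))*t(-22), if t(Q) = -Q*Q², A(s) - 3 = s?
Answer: -3066624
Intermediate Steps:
A(s) = 3 + s
t(Q) = -Q³
((-149 - 127) + A(-15))*t(-22) = ((-149 - 127) + (3 - 15))*(-1*(-22)³) = (-276 - 12)*(-1*(-10648)) = -288*10648 = -3066624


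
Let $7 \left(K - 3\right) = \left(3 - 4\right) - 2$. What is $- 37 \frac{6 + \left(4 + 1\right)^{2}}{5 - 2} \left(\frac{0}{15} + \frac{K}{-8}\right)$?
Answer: $\frac{3441}{28} \approx 122.89$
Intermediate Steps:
$K = \frac{18}{7}$ ($K = 3 + \frac{\left(3 - 4\right) - 2}{7} = 3 + \frac{-1 - 2}{7} = 3 + \frac{1}{7} \left(-3\right) = 3 - \frac{3}{7} = \frac{18}{7} \approx 2.5714$)
$- 37 \frac{6 + \left(4 + 1\right)^{2}}{5 - 2} \left(\frac{0}{15} + \frac{K}{-8}\right) = - 37 \frac{6 + \left(4 + 1\right)^{2}}{5 - 2} \left(\frac{0}{15} + \frac{18}{7 \left(-8\right)}\right) = - 37 \frac{6 + 5^{2}}{5 - 2} \left(0 \cdot \frac{1}{15} + \frac{18}{7} \left(- \frac{1}{8}\right)\right) = - 37 \frac{6 + 25}{3} \left(0 - \frac{9}{28}\right) = - 37 \cdot 31 \cdot \frac{1}{3} \left(- \frac{9}{28}\right) = \left(-37\right) \frac{31}{3} \left(- \frac{9}{28}\right) = \left(- \frac{1147}{3}\right) \left(- \frac{9}{28}\right) = \frac{3441}{28}$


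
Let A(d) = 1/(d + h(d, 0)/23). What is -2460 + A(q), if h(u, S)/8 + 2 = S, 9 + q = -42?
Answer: -2924963/1189 ≈ -2460.0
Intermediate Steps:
q = -51 (q = -9 - 42 = -51)
h(u, S) = -16 + 8*S
A(d) = 1/(-16/23 + d) (A(d) = 1/(d + (-16 + 8*0)/23) = 1/(d + (-16 + 0)*(1/23)) = 1/(d - 16*1/23) = 1/(d - 16/23) = 1/(-16/23 + d))
-2460 + A(q) = -2460 + 23/(-16 + 23*(-51)) = -2460 + 23/(-16 - 1173) = -2460 + 23/(-1189) = -2460 + 23*(-1/1189) = -2460 - 23/1189 = -2924963/1189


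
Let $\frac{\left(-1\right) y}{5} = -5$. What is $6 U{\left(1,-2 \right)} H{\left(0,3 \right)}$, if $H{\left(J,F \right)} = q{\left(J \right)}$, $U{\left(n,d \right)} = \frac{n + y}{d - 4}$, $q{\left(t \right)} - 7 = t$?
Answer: $-182$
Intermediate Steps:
$y = 25$ ($y = \left(-5\right) \left(-5\right) = 25$)
$q{\left(t \right)} = 7 + t$
$U{\left(n,d \right)} = \frac{25 + n}{-4 + d}$ ($U{\left(n,d \right)} = \frac{n + 25}{d - 4} = \frac{25 + n}{-4 + d}$)
$H{\left(J,F \right)} = 7 + J$
$6 U{\left(1,-2 \right)} H{\left(0,3 \right)} = 6 \frac{25 + 1}{-4 - 2} \left(7 + 0\right) = 6 \frac{1}{-6} \cdot 26 \cdot 7 = 6 \left(\left(- \frac{1}{6}\right) 26\right) 7 = 6 \left(- \frac{13}{3}\right) 7 = \left(-26\right) 7 = -182$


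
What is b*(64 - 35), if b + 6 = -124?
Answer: -3770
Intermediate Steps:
b = -130 (b = -6 - 124 = -130)
b*(64 - 35) = -130*(64 - 35) = -130*29 = -3770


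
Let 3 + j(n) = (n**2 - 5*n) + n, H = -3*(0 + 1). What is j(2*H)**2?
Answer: 3249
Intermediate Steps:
H = -3 (H = -3*1 = -3)
j(n) = -3 + n**2 - 4*n (j(n) = -3 + ((n**2 - 5*n) + n) = -3 + (n**2 - 4*n) = -3 + n**2 - 4*n)
j(2*H)**2 = (-3 + (2*(-3))**2 - 8*(-3))**2 = (-3 + (-6)**2 - 4*(-6))**2 = (-3 + 36 + 24)**2 = 57**2 = 3249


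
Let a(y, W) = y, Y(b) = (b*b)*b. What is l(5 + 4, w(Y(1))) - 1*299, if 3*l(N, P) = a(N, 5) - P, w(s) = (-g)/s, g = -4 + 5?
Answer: -887/3 ≈ -295.67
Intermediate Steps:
Y(b) = b**3 (Y(b) = b**2*b = b**3)
g = 1
w(s) = -1/s (w(s) = (-1*1)/s = -1/s)
l(N, P) = -P/3 + N/3 (l(N, P) = (N - P)/3 = -P/3 + N/3)
l(5 + 4, w(Y(1))) - 1*299 = (-(-1)/(3*(1**3)) + (5 + 4)/3) - 1*299 = (-(-1)/(3*1) + (1/3)*9) - 299 = (-(-1)/3 + 3) - 299 = (-1/3*(-1) + 3) - 299 = (1/3 + 3) - 299 = 10/3 - 299 = -887/3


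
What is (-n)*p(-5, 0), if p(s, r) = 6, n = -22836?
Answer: 137016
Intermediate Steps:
(-n)*p(-5, 0) = -1*(-22836)*6 = 22836*6 = 137016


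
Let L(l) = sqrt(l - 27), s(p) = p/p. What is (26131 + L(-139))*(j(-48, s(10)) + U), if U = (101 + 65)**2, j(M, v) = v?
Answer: 720091967 + 27557*I*sqrt(166) ≈ 7.2009e+8 + 3.5505e+5*I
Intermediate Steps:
s(p) = 1
L(l) = sqrt(-27 + l)
U = 27556 (U = 166**2 = 27556)
(26131 + L(-139))*(j(-48, s(10)) + U) = (26131 + sqrt(-27 - 139))*(1 + 27556) = (26131 + sqrt(-166))*27557 = (26131 + I*sqrt(166))*27557 = 720091967 + 27557*I*sqrt(166)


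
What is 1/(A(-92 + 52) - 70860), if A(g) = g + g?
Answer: -1/70940 ≈ -1.4096e-5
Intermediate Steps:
A(g) = 2*g
1/(A(-92 + 52) - 70860) = 1/(2*(-92 + 52) - 70860) = 1/(2*(-40) - 70860) = 1/(-80 - 70860) = 1/(-70940) = -1/70940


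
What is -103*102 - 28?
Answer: -10534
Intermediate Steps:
-103*102 - 28 = -10506 - 28 = -10534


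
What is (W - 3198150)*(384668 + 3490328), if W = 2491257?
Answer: -2739207547428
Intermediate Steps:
(W - 3198150)*(384668 + 3490328) = (2491257 - 3198150)*(384668 + 3490328) = -706893*3874996 = -2739207547428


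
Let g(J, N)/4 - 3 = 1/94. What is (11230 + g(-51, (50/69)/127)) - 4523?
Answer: 315795/47 ≈ 6719.0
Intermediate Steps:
g(J, N) = 566/47 (g(J, N) = 12 + 4/94 = 12 + 4*(1/94) = 12 + 2/47 = 566/47)
(11230 + g(-51, (50/69)/127)) - 4523 = (11230 + 566/47) - 4523 = 528376/47 - 4523 = 315795/47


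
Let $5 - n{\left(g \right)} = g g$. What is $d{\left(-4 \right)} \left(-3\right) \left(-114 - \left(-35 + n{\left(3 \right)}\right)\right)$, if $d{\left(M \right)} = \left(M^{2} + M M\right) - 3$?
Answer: $6525$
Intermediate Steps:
$d{\left(M \right)} = -3 + 2 M^{2}$ ($d{\left(M \right)} = \left(M^{2} + M^{2}\right) - 3 = 2 M^{2} - 3 = -3 + 2 M^{2}$)
$n{\left(g \right)} = 5 - g^{2}$ ($n{\left(g \right)} = 5 - g g = 5 - g^{2}$)
$d{\left(-4 \right)} \left(-3\right) \left(-114 - \left(-35 + n{\left(3 \right)}\right)\right) = \left(-3 + 2 \left(-4\right)^{2}\right) \left(-3\right) \left(-114 + \left(35 - \left(5 - 3^{2}\right)\right)\right) = \left(-3 + 2 \cdot 16\right) \left(-3\right) \left(-114 + \left(35 - \left(5 - 9\right)\right)\right) = \left(-3 + 32\right) \left(-3\right) \left(-114 + \left(35 - \left(5 - 9\right)\right)\right) = 29 \left(-3\right) \left(-114 + \left(35 - -4\right)\right) = - 87 \left(-114 + \left(35 + 4\right)\right) = - 87 \left(-114 + 39\right) = \left(-87\right) \left(-75\right) = 6525$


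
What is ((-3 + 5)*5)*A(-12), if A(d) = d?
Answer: -120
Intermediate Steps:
((-3 + 5)*5)*A(-12) = ((-3 + 5)*5)*(-12) = (2*5)*(-12) = 10*(-12) = -120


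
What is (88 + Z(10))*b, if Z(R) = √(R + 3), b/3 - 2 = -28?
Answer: -6864 - 78*√13 ≈ -7145.2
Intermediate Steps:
b = -78 (b = 6 + 3*(-28) = 6 - 84 = -78)
Z(R) = √(3 + R)
(88 + Z(10))*b = (88 + √(3 + 10))*(-78) = (88 + √13)*(-78) = -6864 - 78*√13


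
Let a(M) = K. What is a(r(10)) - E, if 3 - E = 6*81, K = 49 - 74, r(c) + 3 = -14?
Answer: 458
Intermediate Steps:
r(c) = -17 (r(c) = -3 - 14 = -17)
K = -25
a(M) = -25
E = -483 (E = 3 - 6*81 = 3 - 1*486 = 3 - 486 = -483)
a(r(10)) - E = -25 - 1*(-483) = -25 + 483 = 458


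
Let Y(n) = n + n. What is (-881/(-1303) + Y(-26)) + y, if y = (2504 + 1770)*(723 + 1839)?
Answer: 14267767489/1303 ≈ 1.0950e+7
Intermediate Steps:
Y(n) = 2*n
y = 10949988 (y = 4274*2562 = 10949988)
(-881/(-1303) + Y(-26)) + y = (-881/(-1303) + 2*(-26)) + 10949988 = (-881*(-1/1303) - 52) + 10949988 = (881/1303 - 52) + 10949988 = -66875/1303 + 10949988 = 14267767489/1303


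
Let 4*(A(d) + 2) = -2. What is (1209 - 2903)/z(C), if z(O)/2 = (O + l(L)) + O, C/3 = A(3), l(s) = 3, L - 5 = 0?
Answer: 847/12 ≈ 70.583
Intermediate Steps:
L = 5 (L = 5 + 0 = 5)
A(d) = -5/2 (A(d) = -2 + (1/4)*(-2) = -2 - 1/2 = -5/2)
C = -15/2 (C = 3*(-5/2) = -15/2 ≈ -7.5000)
z(O) = 6 + 4*O (z(O) = 2*((O + 3) + O) = 2*((3 + O) + O) = 2*(3 + 2*O) = 6 + 4*O)
(1209 - 2903)/z(C) = (1209 - 2903)/(6 + 4*(-15/2)) = -1694/(6 - 30) = -1694/(-24) = -1694*(-1/24) = 847/12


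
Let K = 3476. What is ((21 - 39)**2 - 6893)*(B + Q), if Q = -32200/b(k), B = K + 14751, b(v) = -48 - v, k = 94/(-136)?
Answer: -399565067771/3217 ≈ -1.2420e+8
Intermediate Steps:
k = -47/68 (k = 94*(-1/136) = -47/68 ≈ -0.69118)
B = 18227 (B = 3476 + 14751 = 18227)
Q = 2189600/3217 (Q = -32200/(-48 - 1*(-47/68)) = -32200/(-48 + 47/68) = -32200/(-3217/68) = -32200*(-68/3217) = 2189600/3217 ≈ 680.63)
((21 - 39)**2 - 6893)*(B + Q) = ((21 - 39)**2 - 6893)*(18227 + 2189600/3217) = ((-18)**2 - 6893)*(60825859/3217) = (324 - 6893)*(60825859/3217) = -6569*60825859/3217 = -399565067771/3217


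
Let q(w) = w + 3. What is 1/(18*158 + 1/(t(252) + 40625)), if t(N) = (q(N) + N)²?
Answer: 297674/846584857 ≈ 0.00035162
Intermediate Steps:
q(w) = 3 + w
t(N) = (3 + 2*N)² (t(N) = ((3 + N) + N)² = (3 + 2*N)²)
1/(18*158 + 1/(t(252) + 40625)) = 1/(18*158 + 1/((3 + 2*252)² + 40625)) = 1/(2844 + 1/((3 + 504)² + 40625)) = 1/(2844 + 1/(507² + 40625)) = 1/(2844 + 1/(257049 + 40625)) = 1/(2844 + 1/297674) = 1/(846584857/297674) = 297674/846584857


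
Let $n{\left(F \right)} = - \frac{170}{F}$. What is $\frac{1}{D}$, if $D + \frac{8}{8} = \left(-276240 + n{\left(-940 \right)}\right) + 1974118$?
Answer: $\frac{94}{159600455} \approx 5.8897 \cdot 10^{-7}$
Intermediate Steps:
$D = \frac{159600455}{94}$ ($D = -1 + \left(\left(-276240 - \frac{170}{-940}\right) + 1974118\right) = -1 + \left(\left(-276240 - - \frac{17}{94}\right) + 1974118\right) = -1 + \left(\left(-276240 + \frac{17}{94}\right) + 1974118\right) = -1 + \left(- \frac{25966543}{94} + 1974118\right) = -1 + \frac{159600549}{94} = \frac{159600455}{94} \approx 1.6979 \cdot 10^{6}$)
$\frac{1}{D} = \frac{1}{\frac{159600455}{94}} = \frac{94}{159600455}$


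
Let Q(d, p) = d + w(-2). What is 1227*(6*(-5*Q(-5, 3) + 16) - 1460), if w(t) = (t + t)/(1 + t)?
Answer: -1636818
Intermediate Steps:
w(t) = 2*t/(1 + t) (w(t) = (2*t)/(1 + t) = 2*t/(1 + t))
Q(d, p) = 4 + d (Q(d, p) = d + 2*(-2)/(1 - 2) = d + 2*(-2)/(-1) = d + 2*(-2)*(-1) = d + 4 = 4 + d)
1227*(6*(-5*Q(-5, 3) + 16) - 1460) = 1227*(6*(-5*(4 - 5) + 16) - 1460) = 1227*(6*(-5*(-1) + 16) - 1460) = 1227*(6*(5 + 16) - 1460) = 1227*(6*21 - 1460) = 1227*(126 - 1460) = 1227*(-1334) = -1636818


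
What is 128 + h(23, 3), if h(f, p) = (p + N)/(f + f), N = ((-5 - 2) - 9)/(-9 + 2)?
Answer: 41253/322 ≈ 128.11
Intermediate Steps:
N = 16/7 (N = (-7 - 9)/(-7) = -16*(-⅐) = 16/7 ≈ 2.2857)
h(f, p) = (16/7 + p)/(2*f) (h(f, p) = (p + 16/7)/(f + f) = (16/7 + p)/((2*f)) = (16/7 + p)*(1/(2*f)) = (16/7 + p)/(2*f))
128 + h(23, 3) = 128 + (1/14)*(16 + 7*3)/23 = 128 + (1/14)*(1/23)*(16 + 21) = 128 + (1/14)*(1/23)*37 = 128 + 37/322 = 41253/322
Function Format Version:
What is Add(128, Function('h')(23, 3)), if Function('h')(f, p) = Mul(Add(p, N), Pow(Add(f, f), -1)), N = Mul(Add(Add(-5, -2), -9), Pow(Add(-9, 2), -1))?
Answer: Rational(41253, 322) ≈ 128.11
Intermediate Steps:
N = Rational(16, 7) (N = Mul(Add(-7, -9), Pow(-7, -1)) = Mul(-16, Rational(-1, 7)) = Rational(16, 7) ≈ 2.2857)
Function('h')(f, p) = Mul(Rational(1, 2), Pow(f, -1), Add(Rational(16, 7), p)) (Function('h')(f, p) = Mul(Add(p, Rational(16, 7)), Pow(Add(f, f), -1)) = Mul(Add(Rational(16, 7), p), Pow(Mul(2, f), -1)) = Mul(Add(Rational(16, 7), p), Mul(Rational(1, 2), Pow(f, -1))) = Mul(Rational(1, 2), Pow(f, -1), Add(Rational(16, 7), p)))
Add(128, Function('h')(23, 3)) = Add(128, Mul(Rational(1, 14), Pow(23, -1), Add(16, Mul(7, 3)))) = Add(128, Mul(Rational(1, 14), Rational(1, 23), Add(16, 21))) = Add(128, Mul(Rational(1, 14), Rational(1, 23), 37)) = Add(128, Rational(37, 322)) = Rational(41253, 322)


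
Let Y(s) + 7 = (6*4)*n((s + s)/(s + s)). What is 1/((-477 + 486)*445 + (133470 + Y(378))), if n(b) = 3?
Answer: 1/137540 ≈ 7.2706e-6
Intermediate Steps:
Y(s) = 65 (Y(s) = -7 + (6*4)*3 = -7 + 24*3 = -7 + 72 = 65)
1/((-477 + 486)*445 + (133470 + Y(378))) = 1/((-477 + 486)*445 + (133470 + 65)) = 1/(9*445 + 133535) = 1/(4005 + 133535) = 1/137540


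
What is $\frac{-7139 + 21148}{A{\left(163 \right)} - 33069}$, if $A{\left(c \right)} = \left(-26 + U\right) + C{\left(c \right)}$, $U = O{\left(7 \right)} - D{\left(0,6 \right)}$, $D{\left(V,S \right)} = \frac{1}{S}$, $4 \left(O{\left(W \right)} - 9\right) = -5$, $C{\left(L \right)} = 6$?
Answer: $- \frac{168108}{396977} \approx -0.42347$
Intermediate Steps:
$O{\left(W \right)} = \frac{31}{4}$ ($O{\left(W \right)} = 9 + \frac{1}{4} \left(-5\right) = 9 - \frac{5}{4} = \frac{31}{4}$)
$U = \frac{91}{12}$ ($U = \frac{31}{4} - \frac{1}{6} = \frac{91}{12} \approx 7.5833$)
$A{\left(c \right)} = - \frac{149}{12}$ ($A{\left(c \right)} = \left(-26 + \frac{91}{12}\right) + 6 = - \frac{221}{12} + 6 = - \frac{149}{12}$)
$\frac{-7139 + 21148}{A{\left(163 \right)} - 33069} = \frac{-7139 + 21148}{- \frac{149}{12} - 33069} = \frac{14009}{- \frac{396977}{12}} = 14009 \left(- \frac{12}{396977}\right) = - \frac{168108}{396977}$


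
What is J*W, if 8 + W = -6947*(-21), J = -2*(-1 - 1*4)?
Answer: 1458790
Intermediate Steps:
J = 10 (J = -2*(-1 - 4) = -2*(-5) = 10)
W = 145879 (W = -8 - 6947*(-21) = -8 + 145887 = 145879)
J*W = 10*145879 = 1458790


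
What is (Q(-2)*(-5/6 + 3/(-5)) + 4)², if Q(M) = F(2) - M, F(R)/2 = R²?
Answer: 961/9 ≈ 106.78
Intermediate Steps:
F(R) = 2*R²
Q(M) = 8 - M (Q(M) = 2*2² - M = 2*4 - M = 8 - M)
(Q(-2)*(-5/6 + 3/(-5)) + 4)² = ((8 - 1*(-2))*(-5/6 + 3/(-5)) + 4)² = ((8 + 2)*(-5*⅙ + 3*(-⅕)) + 4)² = (10*(-⅚ - ⅗) + 4)² = (10*(-43/30) + 4)² = (-43/3 + 4)² = (-31/3)² = 961/9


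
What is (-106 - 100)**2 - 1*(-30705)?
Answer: 73141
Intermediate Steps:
(-106 - 100)**2 - 1*(-30705) = (-206)**2 + 30705 = 42436 + 30705 = 73141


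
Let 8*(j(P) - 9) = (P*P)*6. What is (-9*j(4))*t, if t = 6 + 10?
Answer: -3024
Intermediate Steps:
t = 16
j(P) = 9 + 3*P²/4 (j(P) = 9 + ((P*P)*6)/8 = 9 + (P²*6)/8 = 9 + (6*P²)/8 = 9 + 3*P²/4)
(-9*j(4))*t = -9*(9 + (¾)*4²)*16 = -9*(9 + (¾)*16)*16 = -9*(9 + 12)*16 = -9*21*16 = -189*16 = -3024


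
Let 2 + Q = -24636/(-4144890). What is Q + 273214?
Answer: 188738951886/690815 ≈ 2.7321e+5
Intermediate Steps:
Q = -1377524/690815 (Q = -2 - 24636/(-4144890) = -2 - 24636*(-1/4144890) = -2 + 4106/690815 = -1377524/690815 ≈ -1.9941)
Q + 273214 = -1377524/690815 + 273214 = 188738951886/690815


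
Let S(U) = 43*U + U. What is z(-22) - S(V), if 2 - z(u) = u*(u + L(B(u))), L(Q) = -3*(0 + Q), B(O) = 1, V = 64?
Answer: -3364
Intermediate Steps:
L(Q) = -3*Q
z(u) = 2 - u*(-3 + u) (z(u) = 2 - u*(u - 3*1) = 2 - u*(u - 3) = 2 - u*(-3 + u))
S(U) = 44*U
z(-22) - S(V) = (2 - 1*(-22)² + 3*(-22)) - 44*64 = (2 - 1*484 - 66) - 1*2816 = (2 - 484 - 66) - 2816 = -548 - 2816 = -3364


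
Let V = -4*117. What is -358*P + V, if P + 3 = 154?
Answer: -54526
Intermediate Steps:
V = -468
P = 151 (P = -3 + 154 = 151)
-358*P + V = -358*151 - 468 = -54058 - 468 = -54526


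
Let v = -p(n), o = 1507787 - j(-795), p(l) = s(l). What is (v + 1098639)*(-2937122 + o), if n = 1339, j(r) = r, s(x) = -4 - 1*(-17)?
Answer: -1569431186040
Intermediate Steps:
s(x) = 13 (s(x) = -4 + 17 = 13)
p(l) = 13
o = 1508582 (o = 1507787 - 1*(-795) = 1507787 + 795 = 1508582)
v = -13 (v = -1*13 = -13)
(v + 1098639)*(-2937122 + o) = (-13 + 1098639)*(-2937122 + 1508582) = 1098626*(-1428540) = -1569431186040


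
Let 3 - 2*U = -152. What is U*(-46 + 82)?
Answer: 2790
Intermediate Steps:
U = 155/2 (U = 3/2 - ½*(-152) = 3/2 + 76 = 155/2 ≈ 77.500)
U*(-46 + 82) = 155*(-46 + 82)/2 = (155/2)*36 = 2790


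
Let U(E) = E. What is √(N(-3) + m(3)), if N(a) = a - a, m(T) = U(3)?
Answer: √3 ≈ 1.7320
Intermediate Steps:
m(T) = 3
N(a) = 0
√(N(-3) + m(3)) = √(0 + 3) = √3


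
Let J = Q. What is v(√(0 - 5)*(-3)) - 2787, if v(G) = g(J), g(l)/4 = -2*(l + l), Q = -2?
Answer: -2755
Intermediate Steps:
J = -2
g(l) = -16*l (g(l) = 4*(-2*(l + l)) = 4*(-4*l) = -16*l)
v(G) = 32 (v(G) = -16*(-2) = 32)
v(√(0 - 5)*(-3)) - 2787 = 32 - 2787 = -2755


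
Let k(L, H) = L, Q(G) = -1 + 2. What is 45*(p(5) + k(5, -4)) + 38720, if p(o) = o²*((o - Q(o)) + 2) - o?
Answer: 45470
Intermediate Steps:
Q(G) = 1
p(o) = -o + o²*(1 + o) (p(o) = o²*((o - 1*1) + 2) - o = o²*((o - 1) + 2) - o = o²*((-1 + o) + 2) - o = o²*(1 + o) - o = -o + o²*(1 + o))
45*(p(5) + k(5, -4)) + 38720 = 45*(5*(-1 + 5 + 5²) + 5) + 38720 = 45*(5*(-1 + 5 + 25) + 5) + 38720 = 45*(5*29 + 5) + 38720 = 45*(145 + 5) + 38720 = 45*150 + 38720 = 6750 + 38720 = 45470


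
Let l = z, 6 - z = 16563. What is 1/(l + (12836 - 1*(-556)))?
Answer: -1/3165 ≈ -0.00031596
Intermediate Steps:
z = -16557 (z = 6 - 1*16563 = 6 - 16563 = -16557)
l = -16557
1/(l + (12836 - 1*(-556))) = 1/(-16557 + (12836 - 1*(-556))) = 1/(-16557 + (12836 + 556)) = 1/(-16557 + 13392) = 1/(-3165) = -1/3165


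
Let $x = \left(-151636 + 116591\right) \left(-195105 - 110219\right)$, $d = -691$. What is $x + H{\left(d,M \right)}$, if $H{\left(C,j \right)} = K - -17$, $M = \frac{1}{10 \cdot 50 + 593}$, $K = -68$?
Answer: $10700079529$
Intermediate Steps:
$M = \frac{1}{1093}$ ($M = \frac{1}{500 + 593} = \frac{1}{1093} \approx 0.00091491$)
$H{\left(C,j \right)} = -51$ ($H{\left(C,j \right)} = -68 - -17 = -68 + 17 = -51$)
$x = 10700079580$ ($x = \left(-35045\right) \left(-305324\right) = 10700079580$)
$x + H{\left(d,M \right)} = 10700079580 - 51 = 10700079529$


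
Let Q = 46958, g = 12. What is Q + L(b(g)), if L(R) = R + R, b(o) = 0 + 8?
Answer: 46974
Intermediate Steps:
b(o) = 8
L(R) = 2*R
Q + L(b(g)) = 46958 + 2*8 = 46958 + 16 = 46974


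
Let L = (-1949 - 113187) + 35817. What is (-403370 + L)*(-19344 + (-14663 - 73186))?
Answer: 51740881977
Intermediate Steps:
L = -79319 (L = -115136 + 35817 = -79319)
(-403370 + L)*(-19344 + (-14663 - 73186)) = (-403370 - 79319)*(-19344 + (-14663 - 73186)) = -482689*(-19344 - 87849) = -482689*(-107193) = 51740881977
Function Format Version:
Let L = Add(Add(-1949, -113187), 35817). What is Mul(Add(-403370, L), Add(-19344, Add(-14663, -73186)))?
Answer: 51740881977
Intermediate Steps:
L = -79319 (L = Add(-115136, 35817) = -79319)
Mul(Add(-403370, L), Add(-19344, Add(-14663, -73186))) = Mul(Add(-403370, -79319), Add(-19344, Add(-14663, -73186))) = Mul(-482689, Add(-19344, -87849)) = Mul(-482689, -107193) = 51740881977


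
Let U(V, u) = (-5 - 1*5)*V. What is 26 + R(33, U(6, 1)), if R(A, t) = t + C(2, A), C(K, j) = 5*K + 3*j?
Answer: 75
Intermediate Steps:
U(V, u) = -10*V (U(V, u) = (-5 - 5)*V = -10*V)
C(K, j) = 3*j + 5*K
R(A, t) = 10 + t + 3*A (R(A, t) = t + (3*A + 5*2) = t + (3*A + 10) = t + (10 + 3*A) = 10 + t + 3*A)
26 + R(33, U(6, 1)) = 26 + (10 - 10*6 + 3*33) = 26 + (10 - 60 + 99) = 26 + 49 = 75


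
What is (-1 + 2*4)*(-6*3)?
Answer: -126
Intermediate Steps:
(-1 + 2*4)*(-6*3) = (-1 + 8)*(-18) = 7*(-18) = -126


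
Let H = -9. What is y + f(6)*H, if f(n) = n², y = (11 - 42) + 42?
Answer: -313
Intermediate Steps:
y = 11 (y = -31 + 42 = 11)
y + f(6)*H = 11 + 6²*(-9) = 11 + 36*(-9) = 11 - 324 = -313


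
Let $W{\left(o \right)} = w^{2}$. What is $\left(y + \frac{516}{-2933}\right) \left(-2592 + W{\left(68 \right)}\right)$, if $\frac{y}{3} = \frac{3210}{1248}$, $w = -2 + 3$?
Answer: $- \frac{11918954967}{610064} \approx -19537.0$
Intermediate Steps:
$w = 1$
$W{\left(o \right)} = 1$ ($W{\left(o \right)} = 1^{2} = 1$)
$y = \frac{1605}{208}$ ($y = 3 \cdot \frac{3210}{1248} = 3 \cdot 3210 \cdot \frac{1}{1248} = 3 \cdot \frac{535}{208} = \frac{1605}{208} \approx 7.7163$)
$\left(y + \frac{516}{-2933}\right) \left(-2592 + W{\left(68 \right)}\right) = \left(\frac{1605}{208} + \frac{516}{-2933}\right) \left(-2592 + 1\right) = \left(\frac{1605}{208} + 516 \left(- \frac{1}{2933}\right)\right) \left(-2591\right) = \left(\frac{1605}{208} - \frac{516}{2933}\right) \left(-2591\right) = \frac{4600137}{610064} \left(-2591\right) = - \frac{11918954967}{610064}$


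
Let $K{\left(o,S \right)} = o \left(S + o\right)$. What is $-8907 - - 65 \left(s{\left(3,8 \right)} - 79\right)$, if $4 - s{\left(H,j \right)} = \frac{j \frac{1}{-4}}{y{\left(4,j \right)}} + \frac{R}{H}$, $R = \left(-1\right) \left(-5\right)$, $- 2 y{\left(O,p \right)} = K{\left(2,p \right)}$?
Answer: $- \frac{41710}{3} \approx -13903.0$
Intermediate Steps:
$y{\left(O,p \right)} = -2 - p$ ($y{\left(O,p \right)} = - \frac{2 \left(p + 2\right)}{2} = - \frac{2 \left(2 + p\right)}{2} = - \frac{4 + 2 p}{2} = -2 - p$)
$R = 5$
$s{\left(H,j \right)} = 4 - \frac{5}{H} + \frac{j}{4 \left(-2 - j\right)}$ ($s{\left(H,j \right)} = 4 - \left(\frac{j \frac{1}{-4}}{-2 - j} + \frac{5}{H}\right) = 4 - \left(\frac{j \left(- \frac{1}{4}\right)}{-2 - j} + \frac{5}{H}\right) = 4 - \left(\frac{\left(- \frac{1}{4}\right) j}{-2 - j} + \frac{5}{H}\right) = 4 - \left(- \frac{j}{4 \left(-2 - j\right)} + \frac{5}{H}\right) = 4 - \left(\frac{5}{H} - \frac{j}{4 \left(-2 - j\right)}\right) = 4 + \left(- \frac{5}{H} + \frac{j}{4 \left(-2 - j\right)}\right) = 4 - \frac{5}{H} + \frac{j}{4 \left(-2 - j\right)}$)
$-8907 - - 65 \left(s{\left(3,8 \right)} - 79\right) = -8907 - - 65 \left(\frac{-40 - 160 + 32 \cdot 3 + 15 \cdot 3 \cdot 8}{4 \cdot 3 \left(2 + 8\right)} - 79\right) = -8907 - - 65 \left(\frac{1}{4} \cdot \frac{1}{3} \cdot \frac{1}{10} \left(-40 - 160 + 96 + 360\right) - 79\right) = -8907 - - 65 \left(\frac{1}{4} \cdot \frac{1}{3} \cdot \frac{1}{10} \cdot 256 - 79\right) = -8907 - - 65 \left(\frac{32}{15} - 79\right) = -8907 - \left(-65\right) \left(- \frac{1153}{15}\right) = -8907 - \frac{14989}{3} = - \frac{41710}{3}$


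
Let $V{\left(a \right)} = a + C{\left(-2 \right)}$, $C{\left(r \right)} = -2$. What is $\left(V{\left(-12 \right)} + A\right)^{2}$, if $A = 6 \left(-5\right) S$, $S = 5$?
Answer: $26896$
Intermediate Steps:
$V{\left(a \right)} = -2 + a$ ($V{\left(a \right)} = a - 2 = -2 + a$)
$A = -150$ ($A = 6 \left(-5\right) 5 = \left(-30\right) 5 = -150$)
$\left(V{\left(-12 \right)} + A\right)^{2} = \left(\left(-2 - 12\right) - 150\right)^{2} = \left(-14 - 150\right)^{2} = \left(-164\right)^{2} = 26896$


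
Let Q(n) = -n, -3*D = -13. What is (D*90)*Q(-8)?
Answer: 3120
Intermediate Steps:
D = 13/3 (D = -1/3*(-13) = 13/3 ≈ 4.3333)
(D*90)*Q(-8) = ((13/3)*90)*(-1*(-8)) = 390*8 = 3120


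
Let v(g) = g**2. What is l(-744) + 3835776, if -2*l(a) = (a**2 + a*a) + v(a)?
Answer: 3005472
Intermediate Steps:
l(a) = -3*a**2/2 (l(a) = -((a**2 + a*a) + a**2)/2 = -((a**2 + a**2) + a**2)/2 = -(2*a**2 + a**2)/2 = -3*a**2/2)
l(-744) + 3835776 = -3/2*(-744)**2 + 3835776 = -3/2*553536 + 3835776 = -830304 + 3835776 = 3005472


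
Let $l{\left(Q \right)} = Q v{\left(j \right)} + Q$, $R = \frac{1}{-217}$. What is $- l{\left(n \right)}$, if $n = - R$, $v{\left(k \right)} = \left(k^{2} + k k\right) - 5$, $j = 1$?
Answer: $\frac{2}{217} \approx 0.0092166$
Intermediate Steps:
$R = - \frac{1}{217} \approx -0.0046083$
$v{\left(k \right)} = -5 + 2 k^{2}$ ($v{\left(k \right)} = \left(k^{2} + k^{2}\right) - 5 = 2 k^{2} - 5 = -5 + 2 k^{2}$)
$n = \frac{1}{217}$ ($n = \left(-1\right) \left(- \frac{1}{217}\right) = \frac{1}{217} \approx 0.0046083$)
$l{\left(Q \right)} = - 2 Q$ ($l{\left(Q \right)} = Q \left(-5 + 2 \cdot 1^{2}\right) + Q = Q \left(-5 + 2 \cdot 1\right) + Q = Q \left(-5 + 2\right) + Q = Q \left(-3\right) + Q = - 3 Q + Q = - 2 Q$)
$- l{\left(n \right)} = - \frac{-2}{217} = \left(-1\right) \left(- \frac{2}{217}\right) = \frac{2}{217}$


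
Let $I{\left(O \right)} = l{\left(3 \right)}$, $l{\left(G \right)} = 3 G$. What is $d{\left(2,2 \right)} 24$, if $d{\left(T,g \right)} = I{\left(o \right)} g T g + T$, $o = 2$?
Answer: $1776$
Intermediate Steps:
$I{\left(O \right)} = 9$ ($I{\left(O \right)} = 3 \cdot 3 = 9$)
$d{\left(T,g \right)} = T + 9 T g^{2}$ ($d{\left(T,g \right)} = 9 g T g + T = 9 T g g + T = 9 T g^{2} + T = T + 9 T g^{2}$)
$d{\left(2,2 \right)} 24 = 2 \left(1 + 9 \cdot 2^{2}\right) 24 = 2 \left(1 + 9 \cdot 4\right) 24 = 2 \left(1 + 36\right) 24 = 2 \cdot 37 \cdot 24 = 74 \cdot 24 = 1776$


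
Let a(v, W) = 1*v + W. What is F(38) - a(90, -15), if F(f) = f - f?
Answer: -75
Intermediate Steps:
F(f) = 0
a(v, W) = W + v (a(v, W) = v + W = W + v)
F(38) - a(90, -15) = 0 - (-15 + 90) = 0 - 1*75 = 0 - 75 = -75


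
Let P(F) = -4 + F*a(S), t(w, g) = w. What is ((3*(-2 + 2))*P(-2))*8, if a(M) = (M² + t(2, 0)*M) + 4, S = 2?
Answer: 0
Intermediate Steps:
a(M) = 4 + M² + 2*M (a(M) = (M² + 2*M) + 4 = 4 + M² + 2*M)
P(F) = -4 + 12*F (P(F) = -4 + F*(4 + 2² + 2*2) = -4 + F*(4 + 4 + 4) = -4 + F*12 = -4 + 12*F)
((3*(-2 + 2))*P(-2))*8 = ((3*(-2 + 2))*(-4 + 12*(-2)))*8 = ((3*0)*(-4 - 24))*8 = (0*(-28))*8 = 0*8 = 0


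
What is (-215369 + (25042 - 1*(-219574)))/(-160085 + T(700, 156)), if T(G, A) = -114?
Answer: -29247/160199 ≈ -0.18257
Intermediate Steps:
(-215369 + (25042 - 1*(-219574)))/(-160085 + T(700, 156)) = (-215369 + (25042 - 1*(-219574)))/(-160085 - 114) = (-215369 + (25042 + 219574))/(-160199) = (-215369 + 244616)*(-1/160199) = 29247*(-1/160199) = -29247/160199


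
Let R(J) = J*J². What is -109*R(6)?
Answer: -23544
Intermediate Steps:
R(J) = J³
-109*R(6) = -109*6³ = -109*216 = -23544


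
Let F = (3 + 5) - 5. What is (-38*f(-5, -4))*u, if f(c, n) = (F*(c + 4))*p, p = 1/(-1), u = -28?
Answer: 3192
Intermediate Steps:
F = 3 (F = 8 - 5 = 3)
p = -1
f(c, n) = -12 - 3*c (f(c, n) = (3*(c + 4))*(-1) = (3*(4 + c))*(-1) = (12 + 3*c)*(-1) = -12 - 3*c)
(-38*f(-5, -4))*u = -38*(-12 - 3*(-5))*(-28) = -38*(-12 + 15)*(-28) = -38*3*(-28) = -114*(-28) = 3192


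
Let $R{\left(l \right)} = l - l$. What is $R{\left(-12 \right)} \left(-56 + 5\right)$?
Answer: $0$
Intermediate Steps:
$R{\left(l \right)} = 0$
$R{\left(-12 \right)} \left(-56 + 5\right) = 0 \left(-56 + 5\right) = 0 \left(-51\right) = 0$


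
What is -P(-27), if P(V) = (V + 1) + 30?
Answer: -4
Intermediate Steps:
P(V) = 31 + V (P(V) = (1 + V) + 30 = 31 + V)
-P(-27) = -(31 - 27) = -1*4 = -4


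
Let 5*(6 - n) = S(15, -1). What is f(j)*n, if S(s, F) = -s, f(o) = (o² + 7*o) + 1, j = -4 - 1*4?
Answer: 81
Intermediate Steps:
j = -8 (j = -4 - 4 = -8)
f(o) = 1 + o² + 7*o
n = 9 (n = 6 - (-1)*15/5 = 6 - ⅕*(-15) = 6 + 3 = 9)
f(j)*n = (1 + (-8)² + 7*(-8))*9 = (1 + 64 - 56)*9 = 9*9 = 81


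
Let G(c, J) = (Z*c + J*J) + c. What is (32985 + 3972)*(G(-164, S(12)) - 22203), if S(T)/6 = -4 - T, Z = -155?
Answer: 453425433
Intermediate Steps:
S(T) = -24 - 6*T (S(T) = 6*(-4 - T) = -24 - 6*T)
G(c, J) = J² - 154*c (G(c, J) = (-155*c + J*J) + c = (-155*c + J²) + c = (J² - 155*c) + c = J² - 154*c)
(32985 + 3972)*(G(-164, S(12)) - 22203) = (32985 + 3972)*(((-24 - 6*12)² - 154*(-164)) - 22203) = 36957*(((-24 - 72)² + 25256) - 22203) = 36957*(((-96)² + 25256) - 22203) = 36957*((9216 + 25256) - 22203) = 36957*(34472 - 22203) = 36957*12269 = 453425433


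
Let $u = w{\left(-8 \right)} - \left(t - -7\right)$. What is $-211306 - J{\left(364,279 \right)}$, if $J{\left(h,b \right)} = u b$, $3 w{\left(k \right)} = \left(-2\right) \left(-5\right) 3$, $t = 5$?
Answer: $-210748$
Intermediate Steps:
$w{\left(k \right)} = 10$ ($w{\left(k \right)} = \frac{\left(-2\right) \left(-5\right) 3}{3} = \frac{10 \cdot 3}{3} = \frac{1}{3} \cdot 30 = 10$)
$u = -2$ ($u = 10 - \left(5 - -7\right) = 10 - \left(5 + 7\right) = 10 - 12 = -2$)
$J{\left(h,b \right)} = - 2 b$
$-211306 - J{\left(364,279 \right)} = -211306 - \left(-2\right) 279 = -211306 - -558 = -211306 + 558 = -210748$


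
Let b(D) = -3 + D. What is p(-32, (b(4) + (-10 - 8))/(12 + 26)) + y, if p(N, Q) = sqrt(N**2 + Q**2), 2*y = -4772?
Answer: -2386 + sqrt(1478945)/38 ≈ -2354.0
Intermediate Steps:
y = -2386 (y = (1/2)*(-4772) = -2386)
p(-32, (b(4) + (-10 - 8))/(12 + 26)) + y = sqrt((-32)**2 + (((-3 + 4) + (-10 - 8))/(12 + 26))**2) - 2386 = sqrt(1024 + ((1 - 18)/38)**2) - 2386 = sqrt(1024 + (-17*1/38)**2) - 2386 = sqrt(1024 + (-17/38)**2) - 2386 = sqrt(1024 + 289/1444) - 2386 = sqrt(1478945/1444) - 2386 = sqrt(1478945)/38 - 2386 = -2386 + sqrt(1478945)/38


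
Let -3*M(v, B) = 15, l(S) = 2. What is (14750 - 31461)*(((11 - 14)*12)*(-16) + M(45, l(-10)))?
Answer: -9541981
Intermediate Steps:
M(v, B) = -5 (M(v, B) = -1/3*15 = -5)
(14750 - 31461)*(((11 - 14)*12)*(-16) + M(45, l(-10))) = (14750 - 31461)*(((11 - 14)*12)*(-16) - 5) = -16711*(-3*12*(-16) - 5) = -16711*(-36*(-16) - 5) = -16711*(576 - 5) = -16711*571 = -9541981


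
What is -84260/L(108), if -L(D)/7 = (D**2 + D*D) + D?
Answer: 21065/41013 ≈ 0.51362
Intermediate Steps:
L(D) = -14*D**2 - 7*D (L(D) = -7*((D**2 + D*D) + D) = -7*((D**2 + D**2) + D) = -7*(2*D**2 + D) = -7*(D + 2*D**2) = -14*D**2 - 7*D)
-84260/L(108) = -84260*(-1/(756*(1 + 2*108))) = -84260*(-1/(756*(1 + 216))) = -84260/((-7*108*217)) = -84260/(-164052) = -84260*(-1/164052) = 21065/41013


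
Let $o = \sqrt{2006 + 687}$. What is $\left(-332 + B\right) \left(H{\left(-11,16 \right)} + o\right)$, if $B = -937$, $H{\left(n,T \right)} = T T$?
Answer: $-324864 - 1269 \sqrt{2693} \approx -3.9072 \cdot 10^{5}$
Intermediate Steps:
$H{\left(n,T \right)} = T^{2}$
$o = \sqrt{2693} \approx 51.894$
$\left(-332 + B\right) \left(H{\left(-11,16 \right)} + o\right) = \left(-332 - 937\right) \left(16^{2} + \sqrt{2693}\right) = - 1269 \left(256 + \sqrt{2693}\right) = -324864 - 1269 \sqrt{2693}$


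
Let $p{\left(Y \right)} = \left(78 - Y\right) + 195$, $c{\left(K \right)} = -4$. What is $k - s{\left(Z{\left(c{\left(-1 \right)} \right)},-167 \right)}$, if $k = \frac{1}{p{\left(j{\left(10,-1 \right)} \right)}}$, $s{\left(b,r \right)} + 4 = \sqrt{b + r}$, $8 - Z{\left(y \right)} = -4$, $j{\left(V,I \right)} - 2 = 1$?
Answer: $\frac{1081}{270} - i \sqrt{155} \approx 4.0037 - 12.45 i$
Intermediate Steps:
$j{\left(V,I \right)} = 3$ ($j{\left(V,I \right)} = 2 + 1 = 3$)
$Z{\left(y \right)} = 12$ ($Z{\left(y \right)} = 8 - -4 = 8 + 4 = 12$)
$p{\left(Y \right)} = 273 - Y$
$s{\left(b,r \right)} = -4 + \sqrt{b + r}$
$k = \frac{1}{270}$ ($k = \frac{1}{273 - 3} = \frac{1}{270} \approx 0.0037037$)
$k - s{\left(Z{\left(c{\left(-1 \right)} \right)},-167 \right)} = \frac{1}{270} - \left(-4 + \sqrt{12 - 167}\right) = \frac{1}{270} - \left(-4 + \sqrt{-155}\right) = \frac{1}{270} - \left(-4 + i \sqrt{155}\right) = \frac{1}{270} + \left(4 - i \sqrt{155}\right) = \frac{1081}{270} - i \sqrt{155}$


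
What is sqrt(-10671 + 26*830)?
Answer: sqrt(10909) ≈ 104.45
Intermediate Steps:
sqrt(-10671 + 26*830) = sqrt(-10671 + 21580) = sqrt(10909)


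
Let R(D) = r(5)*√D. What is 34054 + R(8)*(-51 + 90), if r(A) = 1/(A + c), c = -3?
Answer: 34054 + 39*√2 ≈ 34109.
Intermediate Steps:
r(A) = 1/(-3 + A) (r(A) = 1/(A - 3) = 1/(-3 + A))
R(D) = √D/2 (R(D) = √D/(-3 + 5) = √D/2)
34054 + R(8)*(-51 + 90) = 34054 + (√8/2)*(-51 + 90) = 34054 + ((2*√2)/2)*39 = 34054 + √2*39 = 34054 + 39*√2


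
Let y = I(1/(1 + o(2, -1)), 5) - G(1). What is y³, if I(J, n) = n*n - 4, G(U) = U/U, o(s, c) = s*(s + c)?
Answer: 8000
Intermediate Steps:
o(s, c) = s*(c + s)
G(U) = 1
I(J, n) = -4 + n² (I(J, n) = n² - 4 = -4 + n²)
y = 20 (y = (-4 + 5²) - 1*1 = (-4 + 25) - 1 = 21 - 1 = 20)
y³ = 20³ = 8000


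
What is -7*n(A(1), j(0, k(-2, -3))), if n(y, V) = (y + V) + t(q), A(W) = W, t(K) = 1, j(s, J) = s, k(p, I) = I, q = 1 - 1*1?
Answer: -14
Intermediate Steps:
q = 0 (q = 1 - 1 = 0)
n(y, V) = 1 + V + y (n(y, V) = (y + V) + 1 = (V + y) + 1 = 1 + V + y)
-7*n(A(1), j(0, k(-2, -3))) = -7*(1 + 0 + 1) = -7*2 = -14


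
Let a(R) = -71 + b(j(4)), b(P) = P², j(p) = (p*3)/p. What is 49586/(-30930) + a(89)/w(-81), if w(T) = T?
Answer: -349801/417555 ≈ -0.83774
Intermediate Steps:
j(p) = 3 (j(p) = (3*p)/p = 3)
a(R) = -62 (a(R) = -71 + 3² = -71 + 9 = -62)
49586/(-30930) + a(89)/w(-81) = 49586/(-30930) - 62/(-81) = 49586*(-1/30930) - 62*(-1/81) = -24793/15465 + 62/81 = -349801/417555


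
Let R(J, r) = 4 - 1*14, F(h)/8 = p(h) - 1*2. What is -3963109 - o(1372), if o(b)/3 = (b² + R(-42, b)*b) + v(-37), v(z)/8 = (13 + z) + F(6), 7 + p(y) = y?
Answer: -9567949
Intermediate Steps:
p(y) = -7 + y
F(h) = -72 + 8*h (F(h) = 8*((-7 + h) - 1*2) = 8*((-7 + h) - 2) = 8*(-9 + h) = -72 + 8*h)
R(J, r) = -10 (R(J, r) = 4 - 14 = -10)
v(z) = -88 + 8*z (v(z) = 8*((13 + z) + (-72 + 8*6)) = 8*((13 + z) + (-72 + 48)) = 8*((13 + z) - 24) = 8*(-11 + z) = -88 + 8*z)
o(b) = -1152 - 30*b + 3*b² (o(b) = 3*((b² - 10*b) + (-88 + 8*(-37))) = 3*((b² - 10*b) + (-88 - 296)) = 3*((b² - 10*b) - 384) = 3*(-384 + b² - 10*b) = -1152 - 30*b + 3*b²)
-3963109 - o(1372) = -3963109 - (-1152 - 30*1372 + 3*1372²) = -3963109 - (-1152 - 41160 + 3*1882384) = -3963109 - (-1152 - 41160 + 5647152) = -3963109 - 1*5604840 = -3963109 - 5604840 = -9567949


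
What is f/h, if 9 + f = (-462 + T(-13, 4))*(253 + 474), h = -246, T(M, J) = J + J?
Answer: 330067/246 ≈ 1341.7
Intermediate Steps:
T(M, J) = 2*J
f = -330067 (f = -9 + (-462 + 2*4)*(253 + 474) = -9 + (-462 + 8)*727 = -9 - 454*727 = -9 - 330058 = -330067)
f/h = -330067/(-246) = -330067*(-1/246) = 330067/246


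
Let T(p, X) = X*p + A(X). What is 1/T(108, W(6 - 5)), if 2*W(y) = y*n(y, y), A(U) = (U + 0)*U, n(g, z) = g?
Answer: 4/217 ≈ 0.018433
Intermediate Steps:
A(U) = U**2 (A(U) = U*U = U**2)
W(y) = y**2/2 (W(y) = (y*y)/2 = y**2/2)
T(p, X) = X**2 + X*p (T(p, X) = X*p + X**2 = X**2 + X*p)
1/T(108, W(6 - 5)) = 1/(((6 - 5)**2/2)*((6 - 5)**2/2 + 108)) = 1/(((1/2)*1**2)*((1/2)*1**2 + 108)) = 1/(((1/2)*1)*((1/2)*1 + 108)) = 1/((1/2 + 108)/2) = 1/((1/2)*(217/2)) = 1/(217/4) = 4/217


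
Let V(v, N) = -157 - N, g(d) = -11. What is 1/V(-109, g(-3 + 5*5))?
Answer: -1/146 ≈ -0.0068493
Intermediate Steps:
1/V(-109, g(-3 + 5*5)) = 1/(-157 - 1*(-11)) = 1/(-157 + 11) = 1/(-146) = -1/146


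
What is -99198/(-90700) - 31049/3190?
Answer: -62492567/7233325 ≈ -8.6395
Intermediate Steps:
-99198/(-90700) - 31049/3190 = -99198*(-1/90700) - 31049*1/3190 = 49599/45350 - 31049/3190 = -62492567/7233325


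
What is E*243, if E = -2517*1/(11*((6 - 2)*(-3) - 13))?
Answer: 611631/275 ≈ 2224.1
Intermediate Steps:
E = 2517/275 (E = -2517*1/(11*(4*(-3) - 13)) = -2517*1/(11*(-12 - 13)) = -2517/(11*(-25)) = -2517/(-275) = -2517*(-1/275) = 2517/275 ≈ 9.1527)
E*243 = (2517/275)*243 = 611631/275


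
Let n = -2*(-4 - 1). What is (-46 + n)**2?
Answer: 1296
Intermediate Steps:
n = 10 (n = -2*(-5) = 10)
(-46 + n)**2 = (-46 + 10)**2 = (-36)**2 = 1296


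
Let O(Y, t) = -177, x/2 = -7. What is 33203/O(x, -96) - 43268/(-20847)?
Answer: -228174835/1229973 ≈ -185.51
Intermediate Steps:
x = -14 (x = 2*(-7) = -14)
33203/O(x, -96) - 43268/(-20847) = 33203/(-177) - 43268/(-20847) = 33203*(-1/177) - 43268*(-1/20847) = -33203/177 + 43268/20847 = -228174835/1229973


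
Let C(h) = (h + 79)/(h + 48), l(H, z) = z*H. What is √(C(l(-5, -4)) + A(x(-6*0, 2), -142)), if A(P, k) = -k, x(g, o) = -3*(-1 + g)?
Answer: √165835/34 ≈ 11.977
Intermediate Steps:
l(H, z) = H*z
x(g, o) = 3 - 3*g
C(h) = (79 + h)/(48 + h)
√(C(l(-5, -4)) + A(x(-6*0, 2), -142)) = √((79 - 5*(-4))/(48 - 5*(-4)) - 1*(-142)) = √((79 + 20)/(48 + 20) + 142) = √(99/68 + 142) = √(9755/68) = √165835/34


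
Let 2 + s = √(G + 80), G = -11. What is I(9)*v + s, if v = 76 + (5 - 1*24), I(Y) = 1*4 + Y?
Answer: 739 + √69 ≈ 747.31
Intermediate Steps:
I(Y) = 4 + Y
s = -2 + √69 (s = -2 + √(-11 + 80) = -2 + √69 ≈ 6.3066)
v = 57 (v = 76 + (5 - 24) = 76 - 19 = 57)
I(9)*v + s = (4 + 9)*57 + (-2 + √69) = 13*57 + (-2 + √69) = 741 + (-2 + √69) = 739 + √69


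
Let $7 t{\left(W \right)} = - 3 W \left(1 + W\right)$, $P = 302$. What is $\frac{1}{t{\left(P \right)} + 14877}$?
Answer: $- \frac{7}{170379} \approx -4.1085 \cdot 10^{-5}$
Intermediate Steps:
$t{\left(W \right)} = - \frac{3 W \left(1 + W\right)}{7}$ ($t{\left(W \right)} = \frac{- 3 W \left(1 + W\right)}{7} = \frac{\left(-3\right) W \left(1 + W\right)}{7} = - \frac{3 W \left(1 + W\right)}{7}$)
$\frac{1}{t{\left(P \right)} + 14877} = \frac{1}{\left(- \frac{3}{7}\right) 302 \left(1 + 302\right) + 14877} = \frac{1}{\left(- \frac{3}{7}\right) 302 \cdot 303 + 14877} = \frac{1}{- \frac{274518}{7} + 14877} = \frac{1}{- \frac{170379}{7}} = - \frac{7}{170379}$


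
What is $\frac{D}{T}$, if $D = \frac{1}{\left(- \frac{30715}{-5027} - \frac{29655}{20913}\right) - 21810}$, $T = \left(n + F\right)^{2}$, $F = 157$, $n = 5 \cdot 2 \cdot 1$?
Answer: $- \frac{35043217}{21310769707615600} \approx -1.6444 \cdot 10^{-9}$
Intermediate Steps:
$n = 10$ ($n = 10 \cdot 1 = 10$)
$T = 27889$ ($T = \left(10 + 157\right)^{2} = 167^{2} = 27889$)
$D = - \frac{35043217}{764128140400}$ ($D = \frac{1}{\left(\left(-30715\right) \left(- \frac{1}{5027}\right) - \frac{9885}{6971}\right) - 21810} = \frac{1}{\left(\frac{30715}{5027} - \frac{9885}{6971}\right) - 21810} = \frac{1}{\frac{164422370}{35043217} - 21810} = \frac{1}{- \frac{764128140400}{35043217}} = - \frac{35043217}{764128140400} \approx -4.586 \cdot 10^{-5}$)
$\frac{D}{T} = - \frac{35043217}{764128140400 \cdot 27889} = \left(- \frac{35043217}{764128140400}\right) \frac{1}{27889} = - \frac{35043217}{21310769707615600}$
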